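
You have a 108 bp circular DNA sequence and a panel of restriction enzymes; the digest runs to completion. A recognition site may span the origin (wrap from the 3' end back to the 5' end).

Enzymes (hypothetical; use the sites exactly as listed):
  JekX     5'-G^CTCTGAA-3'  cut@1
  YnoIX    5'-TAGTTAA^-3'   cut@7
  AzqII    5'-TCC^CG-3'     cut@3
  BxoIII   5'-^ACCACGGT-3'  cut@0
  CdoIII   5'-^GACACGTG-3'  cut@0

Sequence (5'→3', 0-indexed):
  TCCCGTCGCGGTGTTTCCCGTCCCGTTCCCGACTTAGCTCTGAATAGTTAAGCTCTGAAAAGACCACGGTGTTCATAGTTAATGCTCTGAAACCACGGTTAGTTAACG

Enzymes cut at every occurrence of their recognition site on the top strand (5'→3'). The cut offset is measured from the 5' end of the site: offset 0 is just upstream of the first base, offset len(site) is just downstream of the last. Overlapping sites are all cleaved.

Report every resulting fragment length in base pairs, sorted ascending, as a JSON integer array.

Scan for sites:
  JekX GCTCTGAA/1: at [36, 51, 83] ⇒ [37, 52, 84]
  YnoIX TAGTTAA/7: at [44, 75, 99] ⇒ [51, 82, 106]
  AzqII TCCCG/3: at [0, 15, 20, 26] ⇒ [3, 18, 23, 29]
  BxoIII ACCACGGT/0: at [62, 91] ⇒ [62, 91]
  CdoIII (GACACGTG, off=0): no sites

Pooled cuts: [3, 18, 23, 29, 37, 51, 52, 62, 82, 84, 91, 106]

Fragment lengths:
  3→18: 15 bp
  18→23: 5 bp
  23→29: 6 bp
  29→37: 8 bp
  37→51: 14 bp
  51→52: 1 bp
  52→62: 10 bp
  62→82: 20 bp
  82→84: 2 bp
  84→91: 7 bp
  91→106: 15 bp
  106→3 (wrap): 108-106+3 = 5 bp

[1,2,5,5,6,7,8,10,14,15,15,20]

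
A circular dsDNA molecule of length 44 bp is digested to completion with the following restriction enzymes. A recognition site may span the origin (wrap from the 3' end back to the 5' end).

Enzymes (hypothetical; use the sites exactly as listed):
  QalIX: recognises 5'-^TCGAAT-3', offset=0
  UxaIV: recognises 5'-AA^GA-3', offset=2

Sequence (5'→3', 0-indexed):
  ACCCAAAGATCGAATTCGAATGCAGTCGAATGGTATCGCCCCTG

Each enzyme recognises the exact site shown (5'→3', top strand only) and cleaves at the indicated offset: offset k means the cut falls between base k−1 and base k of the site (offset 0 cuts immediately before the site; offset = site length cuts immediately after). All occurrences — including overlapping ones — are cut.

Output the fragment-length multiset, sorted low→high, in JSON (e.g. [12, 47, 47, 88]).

[2,6,10,26]

Scan for sites:
  QalIX TCGAAT/0: at [9, 15, 25] ⇒ [9, 15, 25]
  UxaIV AAGA/2: at [5] ⇒ [7]

All cut coordinates (distinct, sorted): [7, 9, 15, 25]

Fragments:
  7→9: 2 bp
  9→15: 6 bp
  15→25: 10 bp
  25→7 (wrap): 44-25+7 = 26 bp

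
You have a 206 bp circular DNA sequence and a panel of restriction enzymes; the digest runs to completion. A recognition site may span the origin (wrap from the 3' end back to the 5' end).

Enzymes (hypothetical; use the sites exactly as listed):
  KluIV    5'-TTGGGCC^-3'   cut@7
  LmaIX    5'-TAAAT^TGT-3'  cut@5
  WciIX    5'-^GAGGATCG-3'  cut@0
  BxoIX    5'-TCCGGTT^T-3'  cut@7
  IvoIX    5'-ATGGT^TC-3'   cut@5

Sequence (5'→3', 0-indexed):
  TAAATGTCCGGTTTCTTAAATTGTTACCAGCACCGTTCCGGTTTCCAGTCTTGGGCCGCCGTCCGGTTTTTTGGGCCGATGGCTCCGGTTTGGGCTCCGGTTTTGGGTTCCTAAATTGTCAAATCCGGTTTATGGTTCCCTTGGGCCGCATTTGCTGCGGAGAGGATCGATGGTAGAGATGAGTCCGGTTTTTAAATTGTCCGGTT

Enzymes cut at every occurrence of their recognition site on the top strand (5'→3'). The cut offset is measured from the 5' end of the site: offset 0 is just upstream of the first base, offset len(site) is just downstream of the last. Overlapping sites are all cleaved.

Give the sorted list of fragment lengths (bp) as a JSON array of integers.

Per-enzyme occurrences:
  KluIV TTGGGCC/7: at [50, 70, 140] ⇒ [57, 77, 147]
  LmaIX TAAATTGT/5: at [16, 111, 192] ⇒ [21, 116, 197]
  WciIX GAGGATCG/0: at [161] ⇒ [161]
  BxoIX TCCGGTTT/7: at [6, 36, 61, 83, 95, 123, 183, 199] ⇒ [0, 13, 43, 68, 90, 102, 130, 190]
  IvoIX ATGGTTC/5: at [131] ⇒ [136]

All cut coordinates (distinct, sorted): [0, 13, 21, 43, 57, 68, 77, 90, 102, 116, 130, 136, 147, 161, 190, 197]

Fragments:
  0→13: 13 bp
  13→21: 8 bp
  21→43: 22 bp
  43→57: 14 bp
  57→68: 11 bp
  68→77: 9 bp
  77→90: 13 bp
  90→102: 12 bp
  102→116: 14 bp
  116→130: 14 bp
  130→136: 6 bp
  136→147: 11 bp
  147→161: 14 bp
  161→190: 29 bp
  190→197: 7 bp
  197→0 (wrap): 206-197+0 = 9 bp

[6,7,8,9,9,11,11,12,13,13,14,14,14,14,22,29]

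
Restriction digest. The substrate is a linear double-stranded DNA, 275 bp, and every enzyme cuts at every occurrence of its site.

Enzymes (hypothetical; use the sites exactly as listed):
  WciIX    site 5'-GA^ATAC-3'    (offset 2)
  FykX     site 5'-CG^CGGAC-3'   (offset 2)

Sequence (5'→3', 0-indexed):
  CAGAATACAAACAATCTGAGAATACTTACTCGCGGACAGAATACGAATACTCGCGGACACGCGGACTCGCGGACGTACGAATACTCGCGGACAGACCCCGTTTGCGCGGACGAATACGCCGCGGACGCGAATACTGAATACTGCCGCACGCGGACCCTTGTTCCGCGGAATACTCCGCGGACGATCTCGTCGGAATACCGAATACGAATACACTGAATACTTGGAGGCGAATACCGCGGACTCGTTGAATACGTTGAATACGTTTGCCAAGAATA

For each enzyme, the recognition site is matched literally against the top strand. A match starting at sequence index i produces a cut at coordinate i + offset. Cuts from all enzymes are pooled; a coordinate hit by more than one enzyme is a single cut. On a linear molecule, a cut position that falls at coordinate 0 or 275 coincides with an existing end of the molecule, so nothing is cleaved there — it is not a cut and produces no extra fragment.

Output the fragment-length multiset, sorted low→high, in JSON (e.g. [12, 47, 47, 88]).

Site scan:
  WciIX GAATAC/2: at [2, 19, 38, 44, 78, 111, 128, 135, 167, 192, 199, 205, 214, 228, 246, 255] ⇒ [4, 21, 40, 46, 80, 113, 130, 137, 169, 194, 201, 207, 216, 230, 248, 257]
  FykX CGCGGAC/2: at [30, 51, 59, 67, 85, 104, 119, 148, 175, 234] ⇒ [32, 53, 61, 69, 87, 106, 121, 150, 177, 236]

All cut coordinates (distinct, sorted): [4, 21, 32, 40, 46, 53, 61, 69, 80, 87, 106, 113, 121, 130, 137, 150, 169, 177, 194, 201, 207, 216, 230, 236, 248, 257]

Fragments:
  [0,4): 4 bp
  [4,21): 17 bp
  [21,32): 11 bp
  [32,40): 8 bp
  [40,46): 6 bp
  [46,53): 7 bp
  [53,61): 8 bp
  [61,69): 8 bp
  [69,80): 11 bp
  [80,87): 7 bp
  [87,106): 19 bp
  [106,113): 7 bp
  [113,121): 8 bp
  [121,130): 9 bp
  [130,137): 7 bp
  [137,150): 13 bp
  [150,169): 19 bp
  [169,177): 8 bp
  [177,194): 17 bp
  [194,201): 7 bp
  [201,207): 6 bp
  [207,216): 9 bp
  [216,230): 14 bp
  [230,236): 6 bp
  [236,248): 12 bp
  [248,257): 9 bp
  [257,275): 18 bp

[4,6,6,6,7,7,7,7,7,8,8,8,8,8,9,9,9,11,11,12,13,14,17,17,18,19,19]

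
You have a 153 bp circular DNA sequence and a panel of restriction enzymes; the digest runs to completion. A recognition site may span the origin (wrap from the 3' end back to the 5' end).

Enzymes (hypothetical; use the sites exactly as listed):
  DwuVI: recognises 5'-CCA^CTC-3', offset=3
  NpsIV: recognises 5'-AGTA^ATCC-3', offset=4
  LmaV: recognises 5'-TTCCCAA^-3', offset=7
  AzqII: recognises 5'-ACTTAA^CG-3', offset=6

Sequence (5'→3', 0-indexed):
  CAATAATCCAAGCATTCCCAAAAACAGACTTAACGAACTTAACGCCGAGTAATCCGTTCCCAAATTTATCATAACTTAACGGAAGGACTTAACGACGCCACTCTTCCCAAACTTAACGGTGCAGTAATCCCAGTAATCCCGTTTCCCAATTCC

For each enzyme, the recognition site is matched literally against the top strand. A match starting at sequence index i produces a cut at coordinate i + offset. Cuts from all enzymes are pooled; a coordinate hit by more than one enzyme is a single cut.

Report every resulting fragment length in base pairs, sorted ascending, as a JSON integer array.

[6,7,8,9,9,9,10,10,12,12,13,14,16,18]

Site scan:
  DwuVI CCACTC/3: at [97] ⇒ [100]
  NpsIV AGTAATCC/4: at [47, 122, 131] ⇒ [51, 126, 135]
  LmaV TTCCCAA/7: at [14, 56, 103, 142, 149] ⇒ [3, 21, 63, 110, 149]
  AzqII ACTTAACG/6: at [27, 36, 73, 86, 110] ⇒ [33, 42, 79, 92, 116]

Pooled cuts: [3, 21, 33, 42, 51, 63, 79, 92, 100, 110, 116, 126, 135, 149]

Fragments:
  3→21: 18 bp
  21→33: 12 bp
  33→42: 9 bp
  42→51: 9 bp
  51→63: 12 bp
  63→79: 16 bp
  79→92: 13 bp
  92→100: 8 bp
  100→110: 10 bp
  110→116: 6 bp
  116→126: 10 bp
  126→135: 9 bp
  135→149: 14 bp
  149→3 (wrap): 153-149+3 = 7 bp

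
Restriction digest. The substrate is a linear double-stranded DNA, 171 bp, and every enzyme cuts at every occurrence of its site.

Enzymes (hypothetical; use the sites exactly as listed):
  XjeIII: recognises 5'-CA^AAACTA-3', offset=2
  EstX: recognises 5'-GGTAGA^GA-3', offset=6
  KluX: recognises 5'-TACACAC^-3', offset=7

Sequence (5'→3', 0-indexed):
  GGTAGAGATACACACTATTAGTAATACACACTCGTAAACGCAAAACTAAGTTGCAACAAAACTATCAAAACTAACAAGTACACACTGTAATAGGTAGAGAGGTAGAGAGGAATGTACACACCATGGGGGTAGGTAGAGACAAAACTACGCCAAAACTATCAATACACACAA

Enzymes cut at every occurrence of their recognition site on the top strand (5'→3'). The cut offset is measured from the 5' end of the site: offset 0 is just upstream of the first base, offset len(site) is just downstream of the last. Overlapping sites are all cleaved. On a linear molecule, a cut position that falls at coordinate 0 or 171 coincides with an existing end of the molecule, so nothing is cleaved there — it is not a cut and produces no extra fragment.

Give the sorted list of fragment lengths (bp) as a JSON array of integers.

Site scan:
  XjeIII CAAAACTA/2: at [40, 56, 65, 139, 150] ⇒ [42, 58, 67, 141, 152]
  EstX GGTAGAGA/6: at [0, 92, 100, 131] ⇒ [6, 98, 106, 137]
  KluX TACACAC/7: at [8, 24, 78, 114, 162] ⇒ [15, 31, 85, 121, 169]

Pooled cuts: [6, 15, 31, 42, 58, 67, 85, 98, 106, 121, 137, 141, 152, 169]

Fragment lengths:
  [0,6): 6 bp
  [6,15): 9 bp
  [15,31): 16 bp
  [31,42): 11 bp
  [42,58): 16 bp
  [58,67): 9 bp
  [67,85): 18 bp
  [85,98): 13 bp
  [98,106): 8 bp
  [106,121): 15 bp
  [121,137): 16 bp
  [137,141): 4 bp
  [141,152): 11 bp
  [152,169): 17 bp
  [169,171): 2 bp

[2,4,6,8,9,9,11,11,13,15,16,16,16,17,18]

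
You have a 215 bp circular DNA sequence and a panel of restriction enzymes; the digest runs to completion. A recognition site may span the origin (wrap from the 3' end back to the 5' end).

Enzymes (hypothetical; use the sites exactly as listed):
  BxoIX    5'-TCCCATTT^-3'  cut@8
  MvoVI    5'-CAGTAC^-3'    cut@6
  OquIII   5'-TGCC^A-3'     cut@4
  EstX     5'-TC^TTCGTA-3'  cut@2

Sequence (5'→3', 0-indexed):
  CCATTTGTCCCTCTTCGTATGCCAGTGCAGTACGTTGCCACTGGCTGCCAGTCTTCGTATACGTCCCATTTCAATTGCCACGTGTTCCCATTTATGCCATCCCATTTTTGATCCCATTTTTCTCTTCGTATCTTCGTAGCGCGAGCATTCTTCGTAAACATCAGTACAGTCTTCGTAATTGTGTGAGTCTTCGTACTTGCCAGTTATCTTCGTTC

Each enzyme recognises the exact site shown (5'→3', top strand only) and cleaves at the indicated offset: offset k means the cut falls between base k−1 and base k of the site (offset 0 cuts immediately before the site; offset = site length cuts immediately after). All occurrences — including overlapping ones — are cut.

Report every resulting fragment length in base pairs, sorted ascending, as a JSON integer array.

Per-enzyme occurrences:
  BxoIX TCCCATTT/8: at [63, 85, 99, 111, 213] ⇒ [6, 71, 93, 107, 119]
  MvoVI CAGTAC/6: at [27, 161] ⇒ [33, 167]
  OquIII TGCCA/4: at [19, 35, 45, 75, 94, 197] ⇒ [23, 39, 49, 79, 98, 201]
  EstX TCTTCGTA/2: at [11, 51, 122, 130, 148, 169, 187] ⇒ [13, 53, 124, 132, 150, 171, 189]

All cut coordinates (distinct, sorted): [6, 13, 23, 33, 39, 49, 53, 71, 79, 93, 98, 107, 119, 124, 132, 150, 167, 171, 189, 201]

Fragment lengths:
  6→13: 7 bp
  13→23: 10 bp
  23→33: 10 bp
  33→39: 6 bp
  39→49: 10 bp
  49→53: 4 bp
  53→71: 18 bp
  71→79: 8 bp
  79→93: 14 bp
  93→98: 5 bp
  98→107: 9 bp
  107→119: 12 bp
  119→124: 5 bp
  124→132: 8 bp
  132→150: 18 bp
  150→167: 17 bp
  167→171: 4 bp
  171→189: 18 bp
  189→201: 12 bp
  201→6 (wrap): 215-201+6 = 20 bp

[4,4,5,5,6,7,8,8,9,10,10,10,12,12,14,17,18,18,18,20]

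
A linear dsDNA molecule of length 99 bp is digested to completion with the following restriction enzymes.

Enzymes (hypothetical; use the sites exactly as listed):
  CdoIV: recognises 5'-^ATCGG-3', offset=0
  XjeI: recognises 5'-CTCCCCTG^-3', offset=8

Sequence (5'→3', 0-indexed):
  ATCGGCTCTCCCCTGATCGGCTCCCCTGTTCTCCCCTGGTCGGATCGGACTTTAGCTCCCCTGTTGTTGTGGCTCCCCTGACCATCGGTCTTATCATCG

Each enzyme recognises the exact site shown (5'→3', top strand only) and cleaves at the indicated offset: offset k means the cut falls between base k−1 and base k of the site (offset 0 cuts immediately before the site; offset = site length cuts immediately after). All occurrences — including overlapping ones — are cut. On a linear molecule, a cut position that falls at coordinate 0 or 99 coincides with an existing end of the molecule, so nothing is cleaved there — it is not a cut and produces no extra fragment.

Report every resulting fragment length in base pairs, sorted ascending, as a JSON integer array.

Per-enzyme occurrences:
  CdoIV ATCGG/0: at [0, 15, 43, 83] ⇒ [15, 43, 83] (position 0 is a terminus of the linear molecule — no cut)
  XjeI CTCCCCTG/8: at [7, 20, 30, 55, 72] ⇒ [15, 28, 38, 63, 80]

All cut coordinates (distinct, sorted): [15, 28, 38, 43, 63, 80, 83]

Fragments:
  [0,15): 15 bp
  [15,28): 13 bp
  [28,38): 10 bp
  [38,43): 5 bp
  [43,63): 20 bp
  [63,80): 17 bp
  [80,83): 3 bp
  [83,99): 16 bp

[3,5,10,13,15,16,17,20]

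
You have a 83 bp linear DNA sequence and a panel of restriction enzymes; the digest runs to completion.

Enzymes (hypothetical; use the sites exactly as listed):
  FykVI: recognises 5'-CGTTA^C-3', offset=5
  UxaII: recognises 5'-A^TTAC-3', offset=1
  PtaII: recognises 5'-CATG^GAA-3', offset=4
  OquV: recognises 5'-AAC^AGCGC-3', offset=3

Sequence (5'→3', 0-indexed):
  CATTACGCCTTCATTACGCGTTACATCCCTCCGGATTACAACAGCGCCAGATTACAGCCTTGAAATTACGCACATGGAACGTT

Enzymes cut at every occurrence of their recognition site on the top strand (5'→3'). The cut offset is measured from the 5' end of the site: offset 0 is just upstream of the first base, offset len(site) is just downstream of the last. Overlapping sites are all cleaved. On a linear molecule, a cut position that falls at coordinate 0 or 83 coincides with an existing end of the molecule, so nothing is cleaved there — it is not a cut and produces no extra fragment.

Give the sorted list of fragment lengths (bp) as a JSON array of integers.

Per-enzyme occurrences:
  FykVI (CGTTAC, off=5): starts [18] → cuts [23]
  UxaII (ATTAC, off=1): starts [1, 12, 34, 50, 64] → cuts [2, 13, 35, 51, 65]
  PtaII (CATGGAA, off=4): starts [72] → cuts [76]
  OquV (AACAGCGC, off=3): starts [39] → cuts [42]

All cut coordinates (distinct, sorted): [2, 13, 23, 35, 42, 51, 65, 76]

Fragments:
  [0,2): 2 bp
  [2,13): 11 bp
  [13,23): 10 bp
  [23,35): 12 bp
  [35,42): 7 bp
  [42,51): 9 bp
  [51,65): 14 bp
  [65,76): 11 bp
  [76,83): 7 bp

[2,7,7,9,10,11,11,12,14]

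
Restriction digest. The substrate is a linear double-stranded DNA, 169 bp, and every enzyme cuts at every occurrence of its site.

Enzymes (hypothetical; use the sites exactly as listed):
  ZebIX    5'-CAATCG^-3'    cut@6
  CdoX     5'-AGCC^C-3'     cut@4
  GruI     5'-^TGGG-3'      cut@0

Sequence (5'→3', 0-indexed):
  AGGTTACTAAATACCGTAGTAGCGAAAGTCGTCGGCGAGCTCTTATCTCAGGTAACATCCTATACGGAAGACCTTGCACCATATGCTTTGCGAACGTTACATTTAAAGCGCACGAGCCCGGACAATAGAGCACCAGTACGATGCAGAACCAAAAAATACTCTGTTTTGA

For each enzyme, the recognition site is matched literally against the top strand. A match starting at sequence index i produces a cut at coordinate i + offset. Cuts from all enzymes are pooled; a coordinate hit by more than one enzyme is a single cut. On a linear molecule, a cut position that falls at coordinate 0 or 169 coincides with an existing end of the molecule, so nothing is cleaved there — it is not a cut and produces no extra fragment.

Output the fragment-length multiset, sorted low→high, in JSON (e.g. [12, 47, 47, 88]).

[51,118]

Site scan:
  ZebIX (CAATCG, off=6): no sites
  CdoX (AGCCC, off=4): starts [114] → cuts [118]
  GruI (TGGG, off=0): no sites

All cut coordinates (distinct, sorted): [118]

Fragments:
  [0,118): 118 bp
  [118,169): 51 bp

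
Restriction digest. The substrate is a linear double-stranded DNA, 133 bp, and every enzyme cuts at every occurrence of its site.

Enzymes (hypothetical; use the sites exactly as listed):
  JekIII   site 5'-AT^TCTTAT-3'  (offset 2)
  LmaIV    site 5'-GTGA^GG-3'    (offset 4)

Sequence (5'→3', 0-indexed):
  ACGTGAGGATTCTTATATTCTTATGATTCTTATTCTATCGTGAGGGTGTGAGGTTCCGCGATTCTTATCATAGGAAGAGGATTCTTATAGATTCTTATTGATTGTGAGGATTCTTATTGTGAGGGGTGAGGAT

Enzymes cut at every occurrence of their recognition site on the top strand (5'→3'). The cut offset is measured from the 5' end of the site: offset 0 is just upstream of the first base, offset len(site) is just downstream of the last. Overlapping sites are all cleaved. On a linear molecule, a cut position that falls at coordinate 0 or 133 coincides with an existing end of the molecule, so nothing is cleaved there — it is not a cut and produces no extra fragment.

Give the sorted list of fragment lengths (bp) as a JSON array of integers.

[4,4,4,6,7,8,8,9,10,11,11,15,16,20]

Site scan:
  JekIII (ATTCTTAT, off=2): starts [8, 16, 25, 60, 80, 90, 109] → cuts [10, 18, 27, 62, 82, 92, 111]
  LmaIV (GTGAGG, off=4): starts [2, 39, 47, 103, 118, 125] → cuts [6, 43, 51, 107, 122, 129]

Pooled cuts: [6, 10, 18, 27, 43, 51, 62, 82, 92, 107, 111, 122, 129]

Fragment lengths:
  [0,6): 6 bp
  [6,10): 4 bp
  [10,18): 8 bp
  [18,27): 9 bp
  [27,43): 16 bp
  [43,51): 8 bp
  [51,62): 11 bp
  [62,82): 20 bp
  [82,92): 10 bp
  [92,107): 15 bp
  [107,111): 4 bp
  [111,122): 11 bp
  [122,129): 7 bp
  [129,133): 4 bp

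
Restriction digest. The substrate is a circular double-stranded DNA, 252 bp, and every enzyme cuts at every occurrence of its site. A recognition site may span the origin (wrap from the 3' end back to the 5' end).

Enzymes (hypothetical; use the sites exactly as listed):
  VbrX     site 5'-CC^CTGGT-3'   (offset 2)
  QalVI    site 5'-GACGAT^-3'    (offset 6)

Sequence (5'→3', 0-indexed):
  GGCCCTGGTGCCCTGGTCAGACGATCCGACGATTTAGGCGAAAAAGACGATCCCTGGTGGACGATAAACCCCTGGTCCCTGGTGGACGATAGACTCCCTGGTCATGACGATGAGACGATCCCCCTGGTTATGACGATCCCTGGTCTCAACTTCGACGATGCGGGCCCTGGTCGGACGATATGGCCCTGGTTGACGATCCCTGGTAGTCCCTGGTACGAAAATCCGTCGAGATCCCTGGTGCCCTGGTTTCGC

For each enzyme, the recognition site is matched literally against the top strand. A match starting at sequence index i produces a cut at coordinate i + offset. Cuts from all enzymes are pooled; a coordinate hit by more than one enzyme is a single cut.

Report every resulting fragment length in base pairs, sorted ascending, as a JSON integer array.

[2,2,2,4,6,6,7,7,7,8,8,8,8,10,12,12,12,13,13,14,14,14,18,20,25]

Per-enzyme occurrences:
  VbrX CCCTGGT/2: at [2, 10, 51, 69, 76, 95, 121, 137, 164, 183, 197, 207, 232, 240] ⇒ [4, 12, 53, 71, 78, 97, 123, 139, 166, 185, 199, 209, 234, 242]
  QalVI GACGAT/6: at [19, 27, 45, 59, 84, 105, 113, 131, 153, 173, 191] ⇒ [25, 33, 51, 65, 90, 111, 119, 137, 159, 179, 197]

All cut coordinates (distinct, sorted): [4, 12, 25, 33, 51, 53, 65, 71, 78, 90, 97, 111, 119, 123, 137, 139, 159, 166, 179, 185, 197, 199, 209, 234, 242]

Fragment lengths:
  4→12: 8 bp
  12→25: 13 bp
  25→33: 8 bp
  33→51: 18 bp
  51→53: 2 bp
  53→65: 12 bp
  65→71: 6 bp
  71→78: 7 bp
  78→90: 12 bp
  90→97: 7 bp
  97→111: 14 bp
  111→119: 8 bp
  119→123: 4 bp
  123→137: 14 bp
  137→139: 2 bp
  139→159: 20 bp
  159→166: 7 bp
  166→179: 13 bp
  179→185: 6 bp
  185→197: 12 bp
  197→199: 2 bp
  199→209: 10 bp
  209→234: 25 bp
  234→242: 8 bp
  242→4 (wrap): 252-242+4 = 14 bp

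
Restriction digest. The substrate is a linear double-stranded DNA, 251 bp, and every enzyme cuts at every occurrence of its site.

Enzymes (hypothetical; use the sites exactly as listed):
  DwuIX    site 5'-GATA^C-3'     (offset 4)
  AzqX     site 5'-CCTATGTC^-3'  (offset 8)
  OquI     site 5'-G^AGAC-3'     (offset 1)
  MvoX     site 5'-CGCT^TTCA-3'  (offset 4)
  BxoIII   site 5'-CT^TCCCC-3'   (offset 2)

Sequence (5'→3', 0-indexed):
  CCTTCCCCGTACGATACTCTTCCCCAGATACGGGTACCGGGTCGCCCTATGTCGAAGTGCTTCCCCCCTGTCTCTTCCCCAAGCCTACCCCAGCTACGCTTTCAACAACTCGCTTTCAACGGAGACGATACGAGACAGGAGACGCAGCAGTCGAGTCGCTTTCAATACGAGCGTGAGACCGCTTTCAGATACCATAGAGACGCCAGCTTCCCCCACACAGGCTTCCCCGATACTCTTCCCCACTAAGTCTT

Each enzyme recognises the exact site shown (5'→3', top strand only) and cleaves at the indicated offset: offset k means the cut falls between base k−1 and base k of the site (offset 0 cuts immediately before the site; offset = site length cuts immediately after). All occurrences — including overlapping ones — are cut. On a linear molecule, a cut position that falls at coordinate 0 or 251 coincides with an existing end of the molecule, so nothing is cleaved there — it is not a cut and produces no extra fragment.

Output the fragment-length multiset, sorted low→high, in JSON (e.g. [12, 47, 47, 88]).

Site scan:
  DwuIX GATAC/4: at [12, 26, 126, 187, 228] ⇒ [16, 30, 130, 191, 232]
  AzqX CCTATGTC/8: at [45] ⇒ [53]
  OquI GAGAC/1: at [121, 131, 138, 174, 196] ⇒ [122, 132, 139, 175, 197]
  MvoX CGCTTTCA/4: at [96, 110, 156, 179] ⇒ [100, 114, 160, 183]
  BxoIII CTTCCCC/2: at [1, 18, 59, 73, 206, 221, 234] ⇒ [3, 20, 61, 75, 208, 223, 236]

Pooled cuts: [3, 16, 20, 30, 53, 61, 75, 100, 114, 122, 130, 132, 139, 160, 175, 183, 191, 197, 208, 223, 232, 236]

Fragments:
  [0,3): 3 bp
  [3,16): 13 bp
  [16,20): 4 bp
  [20,30): 10 bp
  [30,53): 23 bp
  [53,61): 8 bp
  [61,75): 14 bp
  [75,100): 25 bp
  [100,114): 14 bp
  [114,122): 8 bp
  [122,130): 8 bp
  [130,132): 2 bp
  [132,139): 7 bp
  [139,160): 21 bp
  [160,175): 15 bp
  [175,183): 8 bp
  [183,191): 8 bp
  [191,197): 6 bp
  [197,208): 11 bp
  [208,223): 15 bp
  [223,232): 9 bp
  [232,236): 4 bp
  [236,251): 15 bp

[2,3,4,4,6,7,8,8,8,8,8,9,10,11,13,14,14,15,15,15,21,23,25]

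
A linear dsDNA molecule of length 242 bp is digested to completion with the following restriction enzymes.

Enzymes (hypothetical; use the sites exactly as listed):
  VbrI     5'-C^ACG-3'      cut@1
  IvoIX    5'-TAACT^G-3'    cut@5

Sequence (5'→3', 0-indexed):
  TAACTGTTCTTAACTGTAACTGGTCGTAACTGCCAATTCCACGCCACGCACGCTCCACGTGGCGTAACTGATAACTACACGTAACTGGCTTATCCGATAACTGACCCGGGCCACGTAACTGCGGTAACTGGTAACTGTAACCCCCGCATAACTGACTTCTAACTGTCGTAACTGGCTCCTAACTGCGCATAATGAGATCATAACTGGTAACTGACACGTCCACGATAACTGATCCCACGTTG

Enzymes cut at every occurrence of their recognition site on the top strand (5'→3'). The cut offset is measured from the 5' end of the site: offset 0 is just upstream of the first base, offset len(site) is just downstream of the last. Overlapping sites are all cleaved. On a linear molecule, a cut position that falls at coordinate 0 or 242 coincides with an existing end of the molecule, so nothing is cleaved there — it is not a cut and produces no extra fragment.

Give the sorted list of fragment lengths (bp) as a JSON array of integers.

[3,4,5,5,6,6,6,6,7,7,7,8,8,9,9,9,9,9,10,10,10,11,11,13,16,17,21]

Per-enzyme occurrences:
  VbrI CACG/1: at [39, 44, 48, 55, 77, 111, 214, 220, 235] ⇒ [40, 45, 49, 56, 78, 112, 215, 221, 236]
  IvoIX TAACTG/5: at [0, 10, 16, 26, 64, 81, 97, 115, 124, 131, 148, 159, 168, 179, 200, 207, 225] ⇒ [5, 15, 21, 31, 69, 86, 102, 120, 129, 136, 153, 164, 173, 184, 205, 212, 230]

Pooled cuts: [5, 15, 21, 31, 40, 45, 49, 56, 69, 78, 86, 102, 112, 120, 129, 136, 153, 164, 173, 184, 205, 212, 215, 221, 230, 236]

Fragment lengths:
  [0,5): 5 bp
  [5,15): 10 bp
  [15,21): 6 bp
  [21,31): 10 bp
  [31,40): 9 bp
  [40,45): 5 bp
  [45,49): 4 bp
  [49,56): 7 bp
  [56,69): 13 bp
  [69,78): 9 bp
  [78,86): 8 bp
  [86,102): 16 bp
  [102,112): 10 bp
  [112,120): 8 bp
  [120,129): 9 bp
  [129,136): 7 bp
  [136,153): 17 bp
  [153,164): 11 bp
  [164,173): 9 bp
  [173,184): 11 bp
  [184,205): 21 bp
  [205,212): 7 bp
  [212,215): 3 bp
  [215,221): 6 bp
  [221,230): 9 bp
  [230,236): 6 bp
  [236,242): 6 bp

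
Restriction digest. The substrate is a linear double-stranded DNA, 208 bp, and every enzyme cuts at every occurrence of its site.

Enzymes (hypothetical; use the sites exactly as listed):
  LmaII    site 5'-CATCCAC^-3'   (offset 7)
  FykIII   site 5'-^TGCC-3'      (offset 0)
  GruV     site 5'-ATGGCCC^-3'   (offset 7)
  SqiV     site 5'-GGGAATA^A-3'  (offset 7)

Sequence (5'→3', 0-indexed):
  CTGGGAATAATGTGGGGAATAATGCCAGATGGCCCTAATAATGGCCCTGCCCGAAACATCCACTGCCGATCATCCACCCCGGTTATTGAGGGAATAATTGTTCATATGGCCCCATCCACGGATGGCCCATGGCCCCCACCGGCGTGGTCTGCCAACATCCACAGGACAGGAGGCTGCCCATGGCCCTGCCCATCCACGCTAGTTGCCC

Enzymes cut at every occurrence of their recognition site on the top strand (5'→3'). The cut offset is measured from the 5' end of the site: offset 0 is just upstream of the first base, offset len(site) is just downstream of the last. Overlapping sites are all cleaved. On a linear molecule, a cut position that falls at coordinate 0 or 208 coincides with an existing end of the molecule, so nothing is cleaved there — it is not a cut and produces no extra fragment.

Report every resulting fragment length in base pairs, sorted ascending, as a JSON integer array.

[1,5,6,7,7,9,9,11,12,12,12,12,13,13,14,14,16,16,19]

Per-enzyme occurrences:
  LmaII (CATCCAC, off=7): starts [56, 70, 112, 155, 190] → cuts [63, 77, 119, 162, 197]
  FykIII (TGCC, off=0): starts [22, 47, 63, 149, 174, 186, 203] → cuts [22, 47, 63, 149, 174, 186, 203]
  GruV (ATGGCCC, off=7): starts [28, 40, 105, 121, 128, 179] → cuts [35, 47, 112, 128, 135, 186]
  SqiV (GGGAATAA, off=7): starts [2, 14, 89] → cuts [9, 21, 96]

All cut coordinates (distinct, sorted): [9, 21, 22, 35, 47, 63, 77, 96, 112, 119, 128, 135, 149, 162, 174, 186, 197, 203]

Fragment lengths:
  [0,9): 9 bp
  [9,21): 12 bp
  [21,22): 1 bp
  [22,35): 13 bp
  [35,47): 12 bp
  [47,63): 16 bp
  [63,77): 14 bp
  [77,96): 19 bp
  [96,112): 16 bp
  [112,119): 7 bp
  [119,128): 9 bp
  [128,135): 7 bp
  [135,149): 14 bp
  [149,162): 13 bp
  [162,174): 12 bp
  [174,186): 12 bp
  [186,197): 11 bp
  [197,203): 6 bp
  [203,208): 5 bp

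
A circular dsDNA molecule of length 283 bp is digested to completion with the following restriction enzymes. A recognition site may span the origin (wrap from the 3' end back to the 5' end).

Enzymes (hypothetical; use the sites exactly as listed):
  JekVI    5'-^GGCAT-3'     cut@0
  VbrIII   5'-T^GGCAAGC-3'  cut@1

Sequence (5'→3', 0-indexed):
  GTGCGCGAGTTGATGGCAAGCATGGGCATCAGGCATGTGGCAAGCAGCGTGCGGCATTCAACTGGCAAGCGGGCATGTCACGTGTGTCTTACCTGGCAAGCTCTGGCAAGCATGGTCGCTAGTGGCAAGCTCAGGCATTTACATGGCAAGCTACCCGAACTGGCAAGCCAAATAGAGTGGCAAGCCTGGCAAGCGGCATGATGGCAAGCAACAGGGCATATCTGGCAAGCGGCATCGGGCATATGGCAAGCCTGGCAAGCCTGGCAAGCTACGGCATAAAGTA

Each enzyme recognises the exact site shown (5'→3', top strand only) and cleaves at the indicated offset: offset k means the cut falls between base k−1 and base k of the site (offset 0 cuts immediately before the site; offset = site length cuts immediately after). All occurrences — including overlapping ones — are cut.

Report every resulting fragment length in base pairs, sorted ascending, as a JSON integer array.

Site scan:
  JekVI GGCAT/0: at [24, 31, 52, 71, 133, 194, 214, 230, 237, 272] ⇒ [24, 31, 52, 71, 133, 194, 214, 230, 237, 272]
  VbrIII TGGCAAGC/1: at [13, 37, 62, 93, 103, 122, 143, 160, 177, 186, 201, 222, 243, 252, 261] ⇒ [14, 38, 63, 94, 104, 123, 144, 161, 178, 187, 202, 223, 244, 253, 262]

Pooled cuts: [14, 24, 31, 38, 52, 63, 71, 94, 104, 123, 133, 144, 161, 178, 187, 194, 202, 214, 223, 230, 237, 244, 253, 262, 272]

Fragments:
  14→24: 10 bp
  24→31: 7 bp
  31→38: 7 bp
  38→52: 14 bp
  52→63: 11 bp
  63→71: 8 bp
  71→94: 23 bp
  94→104: 10 bp
  104→123: 19 bp
  123→133: 10 bp
  133→144: 11 bp
  144→161: 17 bp
  161→178: 17 bp
  178→187: 9 bp
  187→194: 7 bp
  194→202: 8 bp
  202→214: 12 bp
  214→223: 9 bp
  223→230: 7 bp
  230→237: 7 bp
  237→244: 7 bp
  244→253: 9 bp
  253→262: 9 bp
  262→272: 10 bp
  272→14 (wrap): 283-272+14 = 25 bp

[7,7,7,7,7,7,8,8,9,9,9,9,10,10,10,10,11,11,12,14,17,17,19,23,25]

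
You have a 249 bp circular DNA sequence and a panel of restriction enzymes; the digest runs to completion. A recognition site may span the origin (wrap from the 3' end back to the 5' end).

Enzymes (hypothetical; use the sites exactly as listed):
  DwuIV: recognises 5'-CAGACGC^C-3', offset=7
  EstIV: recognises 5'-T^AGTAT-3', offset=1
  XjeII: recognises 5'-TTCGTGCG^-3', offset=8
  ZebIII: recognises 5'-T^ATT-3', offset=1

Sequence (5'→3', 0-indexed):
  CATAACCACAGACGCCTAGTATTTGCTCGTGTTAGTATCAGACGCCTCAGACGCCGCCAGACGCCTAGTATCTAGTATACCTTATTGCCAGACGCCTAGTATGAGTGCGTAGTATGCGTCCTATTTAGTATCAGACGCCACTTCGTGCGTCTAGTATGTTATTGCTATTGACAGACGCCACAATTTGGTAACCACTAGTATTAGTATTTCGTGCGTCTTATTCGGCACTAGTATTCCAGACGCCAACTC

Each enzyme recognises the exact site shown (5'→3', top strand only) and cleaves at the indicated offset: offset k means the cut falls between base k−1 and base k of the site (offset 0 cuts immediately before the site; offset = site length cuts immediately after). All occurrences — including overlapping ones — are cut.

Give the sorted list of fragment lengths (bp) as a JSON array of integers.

Per-enzyme occurrences:
  DwuIV CAGACGCC/7: at [8, 38, 47, 57, 88, 131, 171, 236] ⇒ [15, 45, 54, 64, 95, 138, 178, 243]
  EstIV TAGTAT/1: at [16, 32, 65, 72, 96, 109, 125, 151, 195, 201, 228] ⇒ [17, 33, 66, 73, 97, 110, 126, 152, 196, 202, 229]
  XjeII TTCGTGCG/8: at [141, 207] ⇒ [149, 215]
  ZebIII TATT/1: at [19, 82, 121, 159, 165, 198, 204, 218, 231] ⇒ [20, 83, 122, 160, 166, 199, 205, 219, 232]

All cut coordinates (distinct, sorted): [15, 17, 20, 33, 45, 54, 64, 66, 73, 83, 95, 97, 110, 122, 126, 138, 149, 152, 160, 166, 178, 196, 199, 202, 205, 215, 219, 229, 232, 243]

Fragments:
  15→17: 2 bp
  17→20: 3 bp
  20→33: 13 bp
  33→45: 12 bp
  45→54: 9 bp
  54→64: 10 bp
  64→66: 2 bp
  66→73: 7 bp
  73→83: 10 bp
  83→95: 12 bp
  95→97: 2 bp
  97→110: 13 bp
  110→122: 12 bp
  122→126: 4 bp
  126→138: 12 bp
  138→149: 11 bp
  149→152: 3 bp
  152→160: 8 bp
  160→166: 6 bp
  166→178: 12 bp
  178→196: 18 bp
  196→199: 3 bp
  199→202: 3 bp
  202→205: 3 bp
  205→215: 10 bp
  215→219: 4 bp
  219→229: 10 bp
  229→232: 3 bp
  232→243: 11 bp
  243→15 (wrap): 249-243+15 = 21 bp

[2,2,2,3,3,3,3,3,3,4,4,6,7,8,9,10,10,10,10,11,11,12,12,12,12,12,13,13,18,21]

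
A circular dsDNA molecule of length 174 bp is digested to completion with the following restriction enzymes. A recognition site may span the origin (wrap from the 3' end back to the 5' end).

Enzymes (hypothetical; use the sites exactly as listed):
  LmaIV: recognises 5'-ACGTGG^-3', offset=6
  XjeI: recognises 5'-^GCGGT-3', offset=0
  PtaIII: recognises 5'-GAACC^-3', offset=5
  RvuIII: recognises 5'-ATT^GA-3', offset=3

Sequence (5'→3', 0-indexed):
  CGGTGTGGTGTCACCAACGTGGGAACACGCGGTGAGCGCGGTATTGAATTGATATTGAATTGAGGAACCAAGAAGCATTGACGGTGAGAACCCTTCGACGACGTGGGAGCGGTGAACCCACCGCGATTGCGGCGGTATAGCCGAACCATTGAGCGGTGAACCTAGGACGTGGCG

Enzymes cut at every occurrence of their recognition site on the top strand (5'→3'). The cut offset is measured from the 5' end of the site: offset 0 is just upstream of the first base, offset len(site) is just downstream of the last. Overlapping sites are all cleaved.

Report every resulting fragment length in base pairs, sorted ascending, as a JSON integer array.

Scan for sites:
  LmaIV (ACGTGG, off=6): starts [16, 100, 166] → cuts [22, 106, 172]
  XjeI (GCGGT, off=0): starts [28, 37, 108, 131, 152, 173] → cuts [28, 37, 108, 131, 152, 173]
  PtaIII (GAACC, off=5): starts [64, 87, 113, 142, 157] → cuts [69, 92, 118, 147, 162]
  RvuIII (ATTGA, off=3): starts [42, 47, 53, 58, 76, 147] → cuts [45, 50, 56, 61, 79, 150]

Pooled cuts: [22, 28, 37, 45, 50, 56, 61, 69, 79, 92, 106, 108, 118, 131, 147, 150, 152, 162, 172, 173]

Fragments:
  22→28: 6 bp
  28→37: 9 bp
  37→45: 8 bp
  45→50: 5 bp
  50→56: 6 bp
  56→61: 5 bp
  61→69: 8 bp
  69→79: 10 bp
  79→92: 13 bp
  92→106: 14 bp
  106→108: 2 bp
  108→118: 10 bp
  118→131: 13 bp
  131→147: 16 bp
  147→150: 3 bp
  150→152: 2 bp
  152→162: 10 bp
  162→172: 10 bp
  172→173: 1 bp
  173→22 (wrap): 174-173+22 = 23 bp

[1,2,2,3,5,5,6,6,8,8,9,10,10,10,10,13,13,14,16,23]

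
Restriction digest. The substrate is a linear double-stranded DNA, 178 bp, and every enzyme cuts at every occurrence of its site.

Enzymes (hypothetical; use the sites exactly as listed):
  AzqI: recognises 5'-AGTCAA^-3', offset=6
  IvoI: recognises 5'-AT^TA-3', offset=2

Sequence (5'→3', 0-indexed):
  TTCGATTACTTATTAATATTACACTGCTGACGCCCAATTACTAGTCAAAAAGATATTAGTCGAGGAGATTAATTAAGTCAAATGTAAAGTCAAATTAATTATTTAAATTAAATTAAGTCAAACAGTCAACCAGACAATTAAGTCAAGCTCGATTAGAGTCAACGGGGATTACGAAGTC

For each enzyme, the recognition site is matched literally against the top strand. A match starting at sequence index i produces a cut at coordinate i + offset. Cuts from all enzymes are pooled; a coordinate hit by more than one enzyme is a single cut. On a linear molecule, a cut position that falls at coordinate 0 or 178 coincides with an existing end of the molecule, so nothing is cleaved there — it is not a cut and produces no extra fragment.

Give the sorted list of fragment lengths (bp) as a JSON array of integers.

[2,4,4,5,6,6,7,7,7,8,8,8,8,8,9,9,9,9,10,12,13,19]

Scan for sites:
  AzqI (AGTCAA, off=6): starts [42, 75, 87, 115, 123, 140, 156] → cuts [48, 81, 93, 121, 129, 146, 162]
  IvoI (ATTA, off=2): starts [4, 11, 17, 36, 54, 67, 71, 93, 97, 106, 111, 136, 151, 167] → cuts [6, 13, 19, 38, 56, 69, 73, 95, 99, 108, 113, 138, 153, 169]

Pooled cuts: [6, 13, 19, 38, 48, 56, 69, 73, 81, 93, 95, 99, 108, 113, 121, 129, 138, 146, 153, 162, 169]

Fragment lengths:
  [0,6): 6 bp
  [6,13): 7 bp
  [13,19): 6 bp
  [19,38): 19 bp
  [38,48): 10 bp
  [48,56): 8 bp
  [56,69): 13 bp
  [69,73): 4 bp
  [73,81): 8 bp
  [81,93): 12 bp
  [93,95): 2 bp
  [95,99): 4 bp
  [99,108): 9 bp
  [108,113): 5 bp
  [113,121): 8 bp
  [121,129): 8 bp
  [129,138): 9 bp
  [138,146): 8 bp
  [146,153): 7 bp
  [153,162): 9 bp
  [162,169): 7 bp
  [169,178): 9 bp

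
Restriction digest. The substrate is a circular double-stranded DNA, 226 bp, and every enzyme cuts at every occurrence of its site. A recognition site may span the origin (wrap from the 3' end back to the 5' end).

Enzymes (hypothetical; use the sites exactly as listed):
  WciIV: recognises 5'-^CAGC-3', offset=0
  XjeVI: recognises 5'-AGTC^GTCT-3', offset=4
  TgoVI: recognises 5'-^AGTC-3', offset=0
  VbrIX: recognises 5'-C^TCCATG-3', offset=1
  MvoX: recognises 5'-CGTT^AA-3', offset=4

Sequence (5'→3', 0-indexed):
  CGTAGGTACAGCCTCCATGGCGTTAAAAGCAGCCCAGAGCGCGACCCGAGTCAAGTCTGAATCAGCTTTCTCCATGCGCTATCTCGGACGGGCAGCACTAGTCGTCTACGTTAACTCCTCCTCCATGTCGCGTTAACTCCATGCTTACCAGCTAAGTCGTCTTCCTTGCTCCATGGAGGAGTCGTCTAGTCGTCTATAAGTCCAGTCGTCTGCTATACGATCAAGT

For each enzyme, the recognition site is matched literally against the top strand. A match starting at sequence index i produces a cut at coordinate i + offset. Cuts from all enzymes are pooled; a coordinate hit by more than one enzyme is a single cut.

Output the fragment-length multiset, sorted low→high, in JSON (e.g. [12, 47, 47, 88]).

[3,4,4,4,4,4,4,5,5,5,5,6,7,7,8,9,9,9,10,11,11,11,11,13,16,19,22]

Per-enzyme occurrences:
  WciIV CAGC/0: at [8, 29, 62, 92, 148] ⇒ [8, 29, 62, 92, 148]
  XjeVI AGTCGTCT/4: at [99, 154, 179, 187, 203] ⇒ [103, 158, 183, 191, 207]
  TgoVI AGTC/0: at [48, 53, 99, 154, 179, 187, 198, 203, 223] ⇒ [48, 53, 99, 154, 179, 187, 198, 203, 223]
  VbrIX CTCCATG/1: at [12, 69, 120, 136, 168] ⇒ [13, 70, 121, 137, 169]
  MvoX CGTTAA/4: at [20, 108, 130] ⇒ [24, 112, 134]

All cut coordinates (distinct, sorted): [8, 13, 24, 29, 48, 53, 62, 70, 92, 99, 103, 112, 121, 134, 137, 148, 154, 158, 169, 179, 183, 187, 191, 198, 203, 207, 223]

Fragments:
  8→13: 5 bp
  13→24: 11 bp
  24→29: 5 bp
  29→48: 19 bp
  48→53: 5 bp
  53→62: 9 bp
  62→70: 8 bp
  70→92: 22 bp
  92→99: 7 bp
  99→103: 4 bp
  103→112: 9 bp
  112→121: 9 bp
  121→134: 13 bp
  134→137: 3 bp
  137→148: 11 bp
  148→154: 6 bp
  154→158: 4 bp
  158→169: 11 bp
  169→179: 10 bp
  179→183: 4 bp
  183→187: 4 bp
  187→191: 4 bp
  191→198: 7 bp
  198→203: 5 bp
  203→207: 4 bp
  207→223: 16 bp
  223→8 (wrap): 226-223+8 = 11 bp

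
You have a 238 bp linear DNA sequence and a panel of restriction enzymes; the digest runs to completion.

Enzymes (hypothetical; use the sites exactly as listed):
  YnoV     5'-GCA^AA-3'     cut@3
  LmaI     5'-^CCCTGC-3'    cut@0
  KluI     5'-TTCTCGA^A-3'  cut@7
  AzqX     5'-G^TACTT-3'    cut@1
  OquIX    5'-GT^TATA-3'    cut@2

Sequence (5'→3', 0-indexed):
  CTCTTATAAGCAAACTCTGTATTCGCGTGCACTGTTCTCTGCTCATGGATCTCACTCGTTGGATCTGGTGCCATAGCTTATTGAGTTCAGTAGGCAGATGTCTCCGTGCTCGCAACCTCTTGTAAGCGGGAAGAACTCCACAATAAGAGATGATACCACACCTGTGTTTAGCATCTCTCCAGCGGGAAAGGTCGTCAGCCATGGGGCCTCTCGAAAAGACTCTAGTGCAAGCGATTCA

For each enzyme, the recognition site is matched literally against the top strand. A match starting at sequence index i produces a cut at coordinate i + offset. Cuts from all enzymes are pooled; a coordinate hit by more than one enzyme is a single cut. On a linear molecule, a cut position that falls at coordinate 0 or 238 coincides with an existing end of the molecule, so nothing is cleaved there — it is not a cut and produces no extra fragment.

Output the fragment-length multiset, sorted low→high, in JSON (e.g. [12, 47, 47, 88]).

[12,226]

Per-enzyme occurrences:
  YnoV (GCAAA, off=3): starts [9] → cuts [12]
  LmaI (CCCTGC, off=0): no sites
  KluI (TTCTCGAA, off=7): no sites
  AzqX (GTACTT, off=1): no sites
  OquIX (GTTATA, off=2): no sites

Pooled cuts: [12]

Fragments:
  [0,12): 12 bp
  [12,238): 226 bp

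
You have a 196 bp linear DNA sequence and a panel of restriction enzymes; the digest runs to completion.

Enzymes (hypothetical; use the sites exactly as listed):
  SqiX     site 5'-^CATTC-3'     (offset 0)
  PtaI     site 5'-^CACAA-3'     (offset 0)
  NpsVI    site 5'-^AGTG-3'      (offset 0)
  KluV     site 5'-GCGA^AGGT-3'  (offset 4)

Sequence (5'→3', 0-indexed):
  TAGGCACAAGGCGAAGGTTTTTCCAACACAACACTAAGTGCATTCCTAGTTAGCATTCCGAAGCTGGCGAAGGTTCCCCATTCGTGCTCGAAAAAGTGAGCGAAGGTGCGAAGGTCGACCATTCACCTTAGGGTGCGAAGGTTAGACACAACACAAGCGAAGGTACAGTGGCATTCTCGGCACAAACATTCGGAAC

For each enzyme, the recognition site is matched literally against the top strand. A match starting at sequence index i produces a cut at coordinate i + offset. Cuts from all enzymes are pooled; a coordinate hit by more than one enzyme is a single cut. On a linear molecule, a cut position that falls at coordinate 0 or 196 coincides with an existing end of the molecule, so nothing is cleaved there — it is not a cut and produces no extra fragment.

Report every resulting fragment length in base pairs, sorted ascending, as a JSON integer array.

Per-enzyme occurrences:
  SqiX (CATTC, off=0): starts [40, 53, 78, 119, 171, 186] → cuts [40, 53, 78, 119, 171, 186]
  PtaI (CACAA, off=0): starts [4, 26, 146, 151, 180] → cuts [4, 26, 146, 151, 180]
  NpsVI (AGTG, off=0): starts [36, 94, 166] → cuts [36, 94, 166]
  KluV (GCGAAGGT, off=4): starts [10, 66, 99, 107, 134, 156] → cuts [14, 70, 103, 111, 138, 160]

Pooled cuts: [4, 14, 26, 36, 40, 53, 70, 78, 94, 103, 111, 119, 138, 146, 151, 160, 166, 171, 180, 186]

Fragment lengths:
  [0,4): 4 bp
  [4,14): 10 bp
  [14,26): 12 bp
  [26,36): 10 bp
  [36,40): 4 bp
  [40,53): 13 bp
  [53,70): 17 bp
  [70,78): 8 bp
  [78,94): 16 bp
  [94,103): 9 bp
  [103,111): 8 bp
  [111,119): 8 bp
  [119,138): 19 bp
  [138,146): 8 bp
  [146,151): 5 bp
  [151,160): 9 bp
  [160,166): 6 bp
  [166,171): 5 bp
  [171,180): 9 bp
  [180,186): 6 bp
  [186,196): 10 bp

[4,4,5,5,6,6,8,8,8,8,9,9,9,10,10,10,12,13,16,17,19]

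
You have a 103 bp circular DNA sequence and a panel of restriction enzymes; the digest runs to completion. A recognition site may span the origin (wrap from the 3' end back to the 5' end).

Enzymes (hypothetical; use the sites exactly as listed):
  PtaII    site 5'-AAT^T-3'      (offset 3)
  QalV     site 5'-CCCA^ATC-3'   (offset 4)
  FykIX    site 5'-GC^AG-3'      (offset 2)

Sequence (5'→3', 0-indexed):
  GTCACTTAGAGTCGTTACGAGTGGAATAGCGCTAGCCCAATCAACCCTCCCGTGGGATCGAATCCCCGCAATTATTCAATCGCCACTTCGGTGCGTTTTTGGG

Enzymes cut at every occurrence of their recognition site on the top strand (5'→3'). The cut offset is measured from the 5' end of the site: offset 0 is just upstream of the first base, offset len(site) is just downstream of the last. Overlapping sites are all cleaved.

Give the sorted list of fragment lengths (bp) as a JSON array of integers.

[33,70]

Scan for sites:
  PtaII (AATT, off=3): starts [69] → cuts [72]
  QalV (CCCAATC, off=4): starts [35] → cuts [39]
  FykIX (GCAG, off=2): no sites

Pooled cuts: [39, 72]

Fragments:
  39→72: 33 bp
  72→39 (wrap): 103-72+39 = 70 bp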